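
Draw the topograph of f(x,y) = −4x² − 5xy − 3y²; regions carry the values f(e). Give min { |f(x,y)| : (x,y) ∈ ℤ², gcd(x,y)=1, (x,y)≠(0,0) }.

translate: b→-3 (≡5 mod 8), so (4,5,3)→(4,-3,2)
flip: (4,-3,2)→(2,3,4)
translate: b→-1 (≡3 mod 4), so (2,3,4)→(2,-1,3)
reduced (well bottom): (2,-1,3) with a≤c, −a<b≤a
well minimum |f| = |-2| = 2 (negative-definite)

2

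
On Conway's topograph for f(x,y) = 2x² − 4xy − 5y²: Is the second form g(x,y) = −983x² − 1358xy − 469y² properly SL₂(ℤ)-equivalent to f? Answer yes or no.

D₁ = 56, D₂ = 56
river cycle of f (length 4): (-5, 4, 2), (2, 4, -5), (-5, 6, 1), (1, 6, -5)
river cycle of g (length 4): (-5, 4, 2), (2, 4, -5), (-5, 6, 1), (1, 6, -5)
cycles coincide ⇒ equivalent

yes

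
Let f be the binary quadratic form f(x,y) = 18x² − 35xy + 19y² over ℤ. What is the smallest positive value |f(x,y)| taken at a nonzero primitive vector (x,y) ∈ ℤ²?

translate: b→1 (≡-35 mod 36), so (18,-35,19)→(18,1,2)
flip: (18,1,2)→(2,-1,18)
reduced (well bottom): (2,-1,18) with a≤c, −a<b≤a
well minimum = a = 2

2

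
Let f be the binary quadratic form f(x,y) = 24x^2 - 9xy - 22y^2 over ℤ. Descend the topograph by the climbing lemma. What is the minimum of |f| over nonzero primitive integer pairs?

descent: ρ → (-22,9,24)  [lands on river]
river: ρ → (24,39,-7)
river: ρ → (-7,45,6)
river: ρ → (6,39,-28)
river: ρ → (-28,17,17)
river: ρ → (17,17,-28)
river: ρ → (-28,39,6)
river: ρ → (6,45,-7)
river: ρ → (-7,39,24)
river: ρ → (24,9,-22)
river: ρ → (-22,35,11)
river: ρ → (11,31,-28)
river: ρ → (-28,25,14)
river: ρ → (14,31,-22)
river: ρ → (-22,13,23)
river: ρ → (23,33,-12)
river: ρ → (-12,39,14)
river: ρ → (14,45,-3)
river: ρ → (-3,45,14)
river: ρ → (14,39,-12)
river: ρ → (-12,33,23)
river: ρ → (23,13,-22)
river: ρ → (-22,31,14)
river: ρ → (14,25,-28)
river: ρ → (-28,31,11)
river: ρ → (11,35,-22)
closes: descent 1, river 26
min |a| on river = 3

3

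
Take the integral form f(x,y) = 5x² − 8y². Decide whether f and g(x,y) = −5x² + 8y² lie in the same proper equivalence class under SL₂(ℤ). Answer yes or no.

D₁ = 160, D₂ = 160
river cycle of f (length 4): (5, 10, -3), (-3, 8, 8), (8, 8, -3), (-3, 10, 5)
river cycle of g (length 4): (-5, 10, 3), (3, 8, -8), (-8, 8, 3), (3, 10, -5)
cycles differ ⇒ inequivalent

no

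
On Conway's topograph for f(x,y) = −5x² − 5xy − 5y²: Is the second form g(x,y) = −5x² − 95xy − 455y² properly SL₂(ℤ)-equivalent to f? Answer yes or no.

D₁ = -75, D₂ = -75
f is negative-definite; reduce −f:
−f: reduced (well bottom): (5,5,5) with a≤c, −a<b≤a
flip sign back: reduced form of f is (-5,-5,-5)
g is negative-definite; reduce −g:
−g: translate: b→5 (≡95 mod 10), so (5,95,455)→(5,5,5)
−g: reduced (well bottom): (5,5,5) with a≤c, −a<b≤a
flip sign back: reduced form of g is (-5,-5,-5)
reduced forms (-5, -5, -5) vs (-5, -5, -5) ⇒ equivalent

yes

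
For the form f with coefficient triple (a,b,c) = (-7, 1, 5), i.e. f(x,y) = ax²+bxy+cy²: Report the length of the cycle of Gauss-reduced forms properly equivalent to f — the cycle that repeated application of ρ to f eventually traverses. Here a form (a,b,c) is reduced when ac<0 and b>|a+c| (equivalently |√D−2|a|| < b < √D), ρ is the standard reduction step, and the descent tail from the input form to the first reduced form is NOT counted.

D = 141, ⌊√D⌋ = 11
descent: ρ → (5,9,-3)  [lands on river]
river: ρ → (-3,9,5)
river: ρ → (5,11,-1)
river: ρ → (-1,11,5)
ρ-cycle length = 4 (tail of 1 descent step not counted)

4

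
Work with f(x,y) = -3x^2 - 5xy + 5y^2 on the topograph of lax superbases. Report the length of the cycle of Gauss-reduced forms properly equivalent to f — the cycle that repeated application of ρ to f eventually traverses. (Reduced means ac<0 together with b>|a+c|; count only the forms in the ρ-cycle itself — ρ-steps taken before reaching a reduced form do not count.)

D = 85, ⌊√D⌋ = 9
descent: ρ → (5,5,-3)  [lands on river]
river: ρ → (-3,7,3)
river: ρ → (3,5,-5)
river: ρ → (-5,5,3)
river: ρ → (3,7,-3)
river: ρ → (-3,5,5)
ρ-cycle length = 6 (tail of 1 descent step not counted)

6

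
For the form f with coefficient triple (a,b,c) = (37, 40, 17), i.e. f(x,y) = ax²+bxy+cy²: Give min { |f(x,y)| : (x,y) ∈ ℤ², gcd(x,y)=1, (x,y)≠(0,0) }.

translate: b→-34 (≡40 mod 74), so (37,40,17)→(37,-34,14)
flip: (37,-34,14)→(14,34,37)
translate: b→6 (≡34 mod 28), so (14,34,37)→(14,6,17)
reduced (well bottom): (14,6,17) with a≤c, −a<b≤a
well minimum = a = 14

14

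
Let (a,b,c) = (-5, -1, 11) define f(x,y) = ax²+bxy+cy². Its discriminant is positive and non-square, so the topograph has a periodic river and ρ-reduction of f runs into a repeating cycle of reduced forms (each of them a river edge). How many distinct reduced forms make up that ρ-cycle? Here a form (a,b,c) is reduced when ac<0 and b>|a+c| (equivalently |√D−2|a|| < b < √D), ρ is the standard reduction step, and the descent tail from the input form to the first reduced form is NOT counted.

D = 221, ⌊√D⌋ = 14
descent: ρ → (11,1,-5)
descent: ρ → (-5,9,7)  [lands on river]
river: ρ → (7,5,-7)
river: ρ → (-7,9,5)
river: ρ → (5,11,-5)
ρ-cycle length = 4 (tail of 2 descent steps not counted)

4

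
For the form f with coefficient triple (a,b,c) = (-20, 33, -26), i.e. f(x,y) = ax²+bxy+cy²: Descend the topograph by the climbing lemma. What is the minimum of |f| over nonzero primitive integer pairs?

translate: b→7 (≡-33 mod 40), so (20,-33,26)→(20,7,13)
flip: (20,7,13)→(13,-7,20)
reduced (well bottom): (13,-7,20) with a≤c, −a<b≤a
well minimum |f| = |-13| = 13 (negative-definite)

13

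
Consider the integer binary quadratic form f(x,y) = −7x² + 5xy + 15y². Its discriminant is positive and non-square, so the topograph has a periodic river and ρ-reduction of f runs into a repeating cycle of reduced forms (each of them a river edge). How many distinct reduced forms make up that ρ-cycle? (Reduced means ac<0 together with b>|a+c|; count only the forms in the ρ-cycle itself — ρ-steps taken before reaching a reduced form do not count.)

D = 445, ⌊√D⌋ = 21
descent: ρ → (15,-5,-7)
descent: ρ → (-7,19,3)  [lands on river]
river: ρ → (3,17,-13)
river: ρ → (-13,9,7)
river: ρ → (7,19,-3)
river: ρ → (-3,17,13)
river: ρ → (13,9,-7)
ρ-cycle length = 6 (tail of 2 descent steps not counted)

6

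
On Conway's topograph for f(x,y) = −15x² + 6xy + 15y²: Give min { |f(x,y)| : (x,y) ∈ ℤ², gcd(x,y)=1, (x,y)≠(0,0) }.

river: ρ → (15,24,-6)
river: ρ → (-6,24,15)
river: ρ → (15,6,-15)
river: ρ → (-15,24,6)
river: ρ → (6,24,-15)
river: ρ → (-15,6,15)
closes: descent 0, river 6
min |a| on river = 6

6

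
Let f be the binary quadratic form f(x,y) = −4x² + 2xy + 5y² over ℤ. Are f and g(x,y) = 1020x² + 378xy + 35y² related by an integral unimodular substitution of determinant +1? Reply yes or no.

D₁ = 84, D₂ = 84
river cycle of f (length 6): (5, 8, -1), (-1, 8, 5), (5, 2, -4), (-4, 6, 3), (3, 6, -4), (-4, 2, 5)
river cycle of g (length 6): (5, 8, -1), (-1, 8, 5), (5, 2, -4), (-4, 6, 3), (3, 6, -4), (-4, 2, 5)
cycles coincide ⇒ equivalent

yes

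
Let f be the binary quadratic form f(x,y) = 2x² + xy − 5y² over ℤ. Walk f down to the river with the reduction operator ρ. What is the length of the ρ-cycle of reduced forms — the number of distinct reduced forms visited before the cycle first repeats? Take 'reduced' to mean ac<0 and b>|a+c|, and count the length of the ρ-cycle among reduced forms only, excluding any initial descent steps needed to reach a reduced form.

D = 41, ⌊√D⌋ = 6
descent: ρ → (-5,-1,2)
descent: ρ → (2,5,-2)  [lands on river]
river: ρ → (-2,3,4)
river: ρ → (4,5,-1)
river: ρ → (-1,5,4)
river: ρ → (4,3,-2)
river: ρ → (-2,5,2)
river: ρ → (2,3,-4)
river: ρ → (-4,5,1)
river: ρ → (1,5,-4)
river: ρ → (-4,3,2)
ρ-cycle length = 10 (tail of 2 descent steps not counted)

10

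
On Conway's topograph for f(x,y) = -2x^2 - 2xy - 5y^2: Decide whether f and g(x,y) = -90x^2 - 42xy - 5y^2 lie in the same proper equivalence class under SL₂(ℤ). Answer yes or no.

D₁ = -36, D₂ = -36
f is negative-definite; reduce −f:
−f: reduced (well bottom): (2,2,5) with a≤c, −a<b≤a
flip sign back: reduced form of f is (-2,-2,-5)
g is negative-definite; reduce −g:
−g: flip: (90,42,5)→(5,-42,90)
−g: translate: b→-2 (≡-42 mod 10), so (5,-42,90)→(5,-2,2)
−g: flip: (5,-2,2)→(2,2,5)
−g: reduced (well bottom): (2,2,5) with a≤c, −a<b≤a
flip sign back: reduced form of g is (-2,-2,-5)
reduced forms (-2, -2, -5) vs (-2, -2, -5) ⇒ equivalent

yes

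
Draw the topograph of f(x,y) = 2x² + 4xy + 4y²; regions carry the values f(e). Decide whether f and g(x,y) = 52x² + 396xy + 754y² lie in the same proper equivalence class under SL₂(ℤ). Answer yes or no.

D₁ = -16, D₂ = -16
f: translate: b→0 (≡4 mod 4), so (2,4,4)→(2,0,2)
f: reduced (well bottom): (2,0,2) with a≤c, −a<b≤a
g: translate: b→-20 (≡396 mod 104), so (52,396,754)→(52,-20,2)
g: flip: (52,-20,2)→(2,20,52)
g: translate: b→0 (≡20 mod 4), so (2,20,52)→(2,0,2)
g: reduced (well bottom): (2,0,2) with a≤c, −a<b≤a
reduced forms (2, 0, 2) vs (2, 0, 2) ⇒ equivalent

yes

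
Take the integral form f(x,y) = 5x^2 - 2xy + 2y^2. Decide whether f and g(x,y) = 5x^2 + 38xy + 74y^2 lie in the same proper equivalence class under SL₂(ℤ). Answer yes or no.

D₁ = -36, D₂ = -36
f: flip: (5,-2,2)→(2,2,5)
f: reduced (well bottom): (2,2,5) with a≤c, −a<b≤a
g: translate: b→-2 (≡38 mod 10), so (5,38,74)→(5,-2,2)
g: flip: (5,-2,2)→(2,2,5)
g: reduced (well bottom): (2,2,5) with a≤c, −a<b≤a
reduced forms (2, 2, 5) vs (2, 2, 5) ⇒ equivalent

yes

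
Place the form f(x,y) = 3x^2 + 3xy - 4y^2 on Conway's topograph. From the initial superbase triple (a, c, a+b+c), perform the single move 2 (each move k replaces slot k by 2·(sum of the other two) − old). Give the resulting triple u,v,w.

start (3,-4,2) = (f(1,0),f(0,1),f(1,1))
replace slot 2: 2·(3+2) − (-4) = 14 → (3,14,2)

3,14,2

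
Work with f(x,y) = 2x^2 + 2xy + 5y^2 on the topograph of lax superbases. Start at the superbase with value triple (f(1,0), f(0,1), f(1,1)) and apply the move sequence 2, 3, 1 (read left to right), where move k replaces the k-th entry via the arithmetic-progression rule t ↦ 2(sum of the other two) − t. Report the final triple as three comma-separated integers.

start (2,5,9) = (f(1,0),f(0,1),f(1,1))
replace slot 2: 2·(2+9) − 5 = 17 → (2,17,9)
replace slot 3: 2·(2+17) − 9 = 29 → (2,17,29)
replace slot 1: 2·(17+29) − 2 = 90 → (90,17,29)

90,17,29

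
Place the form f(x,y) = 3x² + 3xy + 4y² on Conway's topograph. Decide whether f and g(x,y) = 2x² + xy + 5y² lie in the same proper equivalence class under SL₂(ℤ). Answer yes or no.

D₁ = -39, D₂ = -39
f: reduced (well bottom): (3,3,4) with a≤c, −a<b≤a
g: reduced (well bottom): (2,1,5) with a≤c, −a<b≤a
reduced forms (3, 3, 4) vs (2, 1, 5) ⇒ inequivalent

no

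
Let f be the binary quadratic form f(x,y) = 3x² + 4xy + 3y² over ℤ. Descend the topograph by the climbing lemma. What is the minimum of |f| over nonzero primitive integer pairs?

translate: b→-2 (≡4 mod 6), so (3,4,3)→(3,-2,2)
flip: (3,-2,2)→(2,2,3)
reduced (well bottom): (2,2,3) with a≤c, −a<b≤a
well minimum = a = 2

2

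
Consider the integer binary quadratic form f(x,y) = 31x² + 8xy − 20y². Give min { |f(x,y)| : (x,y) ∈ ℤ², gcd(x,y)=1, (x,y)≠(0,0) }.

descent: ρ → (-20,32,19)  [lands on river]
river: ρ → (19,44,-8)
river: ρ → (-8,36,39)
river: ρ → (39,42,-5)
river: ρ → (-5,48,12)
river: ρ → (12,48,-5)
river: ρ → (-5,42,39)
river: ρ → (39,36,-8)
river: ρ → (-8,44,19)
river: ρ → (19,32,-20)
river: ρ → (-20,48,3)
river: ρ → (3,48,-20)
closes: descent 1, river 12
min |a| on river = 3

3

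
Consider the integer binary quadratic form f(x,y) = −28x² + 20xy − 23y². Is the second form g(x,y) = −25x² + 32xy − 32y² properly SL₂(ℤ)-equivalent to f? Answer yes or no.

D₁ = -2176, D₂ = -2176
f is negative-definite; reduce −f:
−f: flip: (28,-20,23)→(23,20,28)
−f: reduced (well bottom): (23,20,28) with a≤c, −a<b≤a
flip sign back: reduced form of f is (-23,-20,-28)
g is negative-definite; reduce −g:
−g: translate: b→18 (≡-32 mod 50), so (25,-32,32)→(25,18,25)
−g: reduced (well bottom): (25,18,25) with a≤c, −a<b≤a
flip sign back: reduced form of g is (-25,-18,-25)
reduced forms (-23, -20, -28) vs (-25, -18, -25) ⇒ inequivalent

no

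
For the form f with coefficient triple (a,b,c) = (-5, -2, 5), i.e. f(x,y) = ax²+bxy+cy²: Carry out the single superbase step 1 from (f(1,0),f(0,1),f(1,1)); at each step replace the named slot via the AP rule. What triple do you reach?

start (-5,5,-2) = (f(1,0),f(0,1),f(1,1))
replace slot 1: 2·(5+(-2)) − (-5) = 11 → (11,5,-2)

11,5,-2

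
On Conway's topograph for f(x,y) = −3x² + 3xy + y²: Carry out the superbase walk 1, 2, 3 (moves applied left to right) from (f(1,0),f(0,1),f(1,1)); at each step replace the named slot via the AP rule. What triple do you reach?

start (-3,1,1) = (f(1,0),f(0,1),f(1,1))
replace slot 1: 2·(1+1) − (-3) = 7 → (7,1,1)
replace slot 2: 2·(7+1) − 1 = 15 → (7,15,1)
replace slot 3: 2·(7+15) − 1 = 43 → (7,15,43)

7,15,43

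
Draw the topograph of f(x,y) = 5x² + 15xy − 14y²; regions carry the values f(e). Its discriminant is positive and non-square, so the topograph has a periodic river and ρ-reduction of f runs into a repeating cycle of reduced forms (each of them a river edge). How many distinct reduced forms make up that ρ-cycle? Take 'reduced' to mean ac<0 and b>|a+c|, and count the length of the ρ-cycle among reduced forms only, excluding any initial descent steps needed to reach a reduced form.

D = 505, ⌊√D⌋ = 22
river: ρ → (-14,13,6)
river: ρ → (6,11,-16)
river: ρ → (-16,21,1)
river: ρ → (1,21,-16)
river: ρ → (-16,11,6)
river: ρ → (6,13,-14)
river: ρ → (-14,15,5)
river: ρ → (5,15,-14)
ρ-cycle length = 8 (tail of 0 descent steps not counted)

8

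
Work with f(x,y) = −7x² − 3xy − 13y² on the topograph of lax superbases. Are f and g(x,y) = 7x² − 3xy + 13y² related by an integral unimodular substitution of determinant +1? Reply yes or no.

D₁ = -355, D₂ = -355
f is negative-definite; reduce −f:
−f: reduced (well bottom): (7,3,13) with a≤c, −a<b≤a
flip sign back: reduced form of f is (-7,-3,-13)
g: reduced (well bottom): (7,-3,13) with a≤c, −a<b≤a
reduced forms (-7, -3, -13) vs (7, -3, 13) ⇒ inequivalent

no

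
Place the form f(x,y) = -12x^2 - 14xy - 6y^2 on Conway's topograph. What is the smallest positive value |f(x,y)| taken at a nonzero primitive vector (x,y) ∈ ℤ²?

translate: b→-10 (≡14 mod 24), so (12,14,6)→(12,-10,4)
flip: (12,-10,4)→(4,10,12)
translate: b→2 (≡10 mod 8), so (4,10,12)→(4,2,6)
reduced (well bottom): (4,2,6) with a≤c, −a<b≤a
well minimum |f| = |-4| = 4 (negative-definite)

4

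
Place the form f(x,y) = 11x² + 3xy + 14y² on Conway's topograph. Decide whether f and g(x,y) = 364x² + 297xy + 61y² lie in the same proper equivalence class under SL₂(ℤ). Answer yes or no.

D₁ = -607, D₂ = -607
f: reduced (well bottom): (11,3,14) with a≤c, −a<b≤a
g: flip: (364,297,61)→(61,-297,364)
g: translate: b→-53 (≡-297 mod 122), so (61,-297,364)→(61,-53,14)
g: flip: (61,-53,14)→(14,53,61)
g: translate: b→-3 (≡53 mod 28), so (14,53,61)→(14,-3,11)
g: flip: (14,-3,11)→(11,3,14)
g: reduced (well bottom): (11,3,14) with a≤c, −a<b≤a
reduced forms (11, 3, 14) vs (11, 3, 14) ⇒ equivalent

yes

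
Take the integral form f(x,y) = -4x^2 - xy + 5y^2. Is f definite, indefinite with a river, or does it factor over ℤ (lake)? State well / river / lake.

D = b²−4ac = (-1)² − 4·(-4)·5 = 81
D = 9² is a perfect square ⇒ form factors over ℤ ⇒ lakes

lake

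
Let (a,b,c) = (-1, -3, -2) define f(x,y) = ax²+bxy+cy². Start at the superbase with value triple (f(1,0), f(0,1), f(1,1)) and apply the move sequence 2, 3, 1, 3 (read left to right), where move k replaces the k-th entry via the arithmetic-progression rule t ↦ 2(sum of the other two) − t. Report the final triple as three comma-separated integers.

start (-1,-2,-6) = (f(1,0),f(0,1),f(1,1))
replace slot 2: 2·((-1)+(-6)) − (-2) = -12 → (-1,-12,-6)
replace slot 3: 2·((-1)+(-12)) − (-6) = -20 → (-1,-12,-20)
replace slot 1: 2·((-12)+(-20)) − (-1) = -63 → (-63,-12,-20)
replace slot 3: 2·((-63)+(-12)) − (-20) = -130 → (-63,-12,-130)

-63,-12,-130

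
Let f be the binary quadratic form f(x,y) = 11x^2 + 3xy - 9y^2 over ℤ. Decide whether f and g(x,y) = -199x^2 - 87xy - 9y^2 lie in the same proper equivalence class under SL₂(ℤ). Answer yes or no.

D₁ = 405, D₂ = 405
river cycle of f (length 6): (-9, 15, 5), (5, 15, -9), (-9, 3, 11), (11, 19, -1), (-1, 19, 11), (11, 3, -9)
river cycle of g (length 6): (-9, 15, 5), (5, 15, -9), (-9, 3, 11), (11, 19, -1), (-1, 19, 11), (11, 3, -9)
cycles coincide ⇒ equivalent

yes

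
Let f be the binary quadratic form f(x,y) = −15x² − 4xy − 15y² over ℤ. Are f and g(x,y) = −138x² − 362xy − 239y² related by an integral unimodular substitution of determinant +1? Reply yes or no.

D₁ = -884, D₂ = -884
f is negative-definite; reduce −f:
−f: reduced (well bottom): (15,4,15) with a≤c, −a<b≤a
flip sign back: reduced form of f is (-15,-4,-15)
g is negative-definite; reduce −g:
−g: translate: b→86 (≡362 mod 276), so (138,362,239)→(138,86,15)
−g: flip: (138,86,15)→(15,-86,138)
−g: translate: b→4 (≡-86 mod 30), so (15,-86,138)→(15,4,15)
−g: reduced (well bottom): (15,4,15) with a≤c, −a<b≤a
flip sign back: reduced form of g is (-15,-4,-15)
reduced forms (-15, -4, -15) vs (-15, -4, -15) ⇒ equivalent

yes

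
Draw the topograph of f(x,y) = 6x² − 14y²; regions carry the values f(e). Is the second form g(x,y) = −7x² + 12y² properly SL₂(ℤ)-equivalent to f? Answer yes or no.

D₁ = 336, D₂ = 336
river cycle of f (length 6): (6, 12, -8), (-8, 4, 10), (10, 16, -2), (-2, 16, 10), (10, 4, -8), (-8, 12, 6)
river cycle of g (length 4): (-7, 14, 5), (5, 16, -4), (-4, 16, 5), (5, 14, -7)
cycles differ ⇒ inequivalent

no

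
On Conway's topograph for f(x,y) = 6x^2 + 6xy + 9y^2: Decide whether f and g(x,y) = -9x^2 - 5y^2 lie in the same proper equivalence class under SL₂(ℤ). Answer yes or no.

D₁ = -180, D₂ = -180
f: reduced (well bottom): (6,6,9) with a≤c, −a<b≤a
g is negative-definite; reduce −g:
−g: flip: (9,0,5)→(5,0,9)
−g: reduced (well bottom): (5,0,9) with a≤c, −a<b≤a
flip sign back: reduced form of g is (-5,0,-9)
reduced forms (6, 6, 9) vs (-5, 0, -9) ⇒ inequivalent

no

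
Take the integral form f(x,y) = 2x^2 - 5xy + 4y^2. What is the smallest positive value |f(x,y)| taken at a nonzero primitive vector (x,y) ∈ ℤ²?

translate: b→-1 (≡-5 mod 4), so (2,-5,4)→(2,-1,1)
flip: (2,-1,1)→(1,1,2)
reduced (well bottom): (1,1,2) with a≤c, −a<b≤a
well minimum = a = 1

1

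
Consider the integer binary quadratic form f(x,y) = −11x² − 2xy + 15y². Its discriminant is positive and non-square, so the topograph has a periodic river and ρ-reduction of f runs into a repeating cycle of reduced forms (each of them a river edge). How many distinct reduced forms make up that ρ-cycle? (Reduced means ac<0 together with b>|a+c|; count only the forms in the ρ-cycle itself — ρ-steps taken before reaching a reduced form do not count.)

D = 664, ⌊√D⌋ = 25
descent: ρ → (15,2,-11)
descent: ρ → (-11,20,6)  [lands on river]
river: ρ → (6,16,-17)
river: ρ → (-17,18,5)
river: ρ → (5,22,-9)
river: ρ → (-9,14,13)
river: ρ → (13,12,-10)
river: ρ → (-10,8,15)
river: ρ → (15,22,-3)
river: ρ → (-3,20,22)
river: ρ → (22,24,-1)
river: ρ → (-1,24,22)
river: ρ → (22,20,-3)
river: ρ → (-3,22,15)
river: ρ → (15,8,-10)
river: ρ → (-10,12,13)
river: ρ → (13,14,-9)
river: ρ → (-9,22,5)
river: ρ → (5,18,-17)
river: ρ → (-17,16,6)
river: ρ → (6,20,-11)
river: ρ → (-11,24,2)
river: ρ → (2,24,-11)
ρ-cycle length = 22 (tail of 2 descent steps not counted)

22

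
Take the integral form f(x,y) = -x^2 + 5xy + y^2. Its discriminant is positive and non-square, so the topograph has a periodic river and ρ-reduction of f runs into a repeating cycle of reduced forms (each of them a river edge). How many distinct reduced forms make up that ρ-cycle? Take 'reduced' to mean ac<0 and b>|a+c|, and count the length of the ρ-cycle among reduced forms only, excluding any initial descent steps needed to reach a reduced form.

D = 29, ⌊√D⌋ = 5
river: ρ → (1,5,-1)
river: ρ → (-1,5,1)
ρ-cycle length = 2 (tail of 0 descent steps not counted)

2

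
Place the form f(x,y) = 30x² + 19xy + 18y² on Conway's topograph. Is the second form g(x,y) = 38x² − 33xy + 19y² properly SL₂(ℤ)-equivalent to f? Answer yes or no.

D₁ = -1799, D₂ = -1799
f: flip: (30,19,18)→(18,-19,30)
f: translate: b→17 (≡-19 mod 36), so (18,-19,30)→(18,17,29)
f: reduced (well bottom): (18,17,29) with a≤c, −a<b≤a
g: flip: (38,-33,19)→(19,33,38)
g: translate: b→-5 (≡33 mod 38), so (19,33,38)→(19,-5,24)
g: reduced (well bottom): (19,-5,24) with a≤c, −a<b≤a
reduced forms (18, 17, 29) vs (19, -5, 24) ⇒ inequivalent

no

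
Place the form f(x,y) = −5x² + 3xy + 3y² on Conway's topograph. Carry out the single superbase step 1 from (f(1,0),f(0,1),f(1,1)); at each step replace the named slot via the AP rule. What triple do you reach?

start (-5,3,1) = (f(1,0),f(0,1),f(1,1))
replace slot 1: 2·(3+1) − (-5) = 13 → (13,3,1)

13,3,1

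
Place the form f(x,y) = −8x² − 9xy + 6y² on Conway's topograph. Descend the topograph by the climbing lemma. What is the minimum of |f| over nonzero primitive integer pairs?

descent: ρ → (6,9,-8)  [lands on river]
river: ρ → (-8,7,7)
river: ρ → (7,7,-8)
river: ρ → (-8,9,6)
river: ρ → (6,15,-2)
river: ρ → (-2,13,13)
river: ρ → (13,13,-2)
river: ρ → (-2,15,6)
closes: descent 1, river 8
min |a| on river = 2

2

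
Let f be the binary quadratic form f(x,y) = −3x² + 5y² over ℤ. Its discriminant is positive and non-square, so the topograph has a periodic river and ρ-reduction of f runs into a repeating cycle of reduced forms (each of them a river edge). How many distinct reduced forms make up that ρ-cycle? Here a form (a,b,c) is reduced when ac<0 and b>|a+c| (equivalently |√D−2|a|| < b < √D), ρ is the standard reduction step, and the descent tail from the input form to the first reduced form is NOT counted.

D = 60, ⌊√D⌋ = 7
descent: ρ → (5,0,-3)
descent: ρ → (-3,6,2)  [lands on river]
river: ρ → (2,6,-3)
ρ-cycle length = 2 (tail of 2 descent steps not counted)

2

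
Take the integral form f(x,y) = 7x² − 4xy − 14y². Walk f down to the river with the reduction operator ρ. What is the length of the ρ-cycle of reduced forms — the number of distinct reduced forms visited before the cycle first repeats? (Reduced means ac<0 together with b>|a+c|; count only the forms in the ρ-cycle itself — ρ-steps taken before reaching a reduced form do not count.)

D = 408, ⌊√D⌋ = 20
descent: ρ → (-14,4,7)
descent: ρ → (7,10,-11)  [lands on river]
river: ρ → (-11,12,6)
river: ρ → (6,12,-11)
river: ρ → (-11,10,7)
river: ρ → (7,18,-3)
river: ρ → (-3,18,7)
ρ-cycle length = 6 (tail of 2 descent steps not counted)

6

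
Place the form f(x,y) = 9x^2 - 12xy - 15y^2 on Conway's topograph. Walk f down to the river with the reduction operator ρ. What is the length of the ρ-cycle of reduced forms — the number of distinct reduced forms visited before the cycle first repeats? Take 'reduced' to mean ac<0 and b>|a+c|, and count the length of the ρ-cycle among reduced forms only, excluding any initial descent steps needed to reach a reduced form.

D = 684, ⌊√D⌋ = 26
descent: ρ → (-15,12,9)  [lands on river]
river: ρ → (9,24,-3)
river: ρ → (-3,24,9)
river: ρ → (9,12,-15)
river: ρ → (-15,18,6)
river: ρ → (6,18,-15)
ρ-cycle length = 6 (tail of 1 descent step not counted)

6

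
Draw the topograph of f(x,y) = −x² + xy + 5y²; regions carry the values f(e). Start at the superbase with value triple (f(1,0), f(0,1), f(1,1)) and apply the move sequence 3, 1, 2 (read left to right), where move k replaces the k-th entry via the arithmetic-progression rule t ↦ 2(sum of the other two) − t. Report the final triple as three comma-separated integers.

start (-1,5,5) = (f(1,0),f(0,1),f(1,1))
replace slot 3: 2·((-1)+5) − 5 = 3 → (-1,5,3)
replace slot 1: 2·(5+3) − (-1) = 17 → (17,5,3)
replace slot 2: 2·(17+3) − 5 = 35 → (17,35,3)

17,35,3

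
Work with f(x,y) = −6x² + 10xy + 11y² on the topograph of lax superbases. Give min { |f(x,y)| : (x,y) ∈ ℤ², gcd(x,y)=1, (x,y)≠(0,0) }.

river: ρ → (11,12,-5)
river: ρ → (-5,18,2)
river: ρ → (2,18,-5)
river: ρ → (-5,12,11)
river: ρ → (11,10,-6)
river: ρ → (-6,14,7)
river: ρ → (7,14,-6)
river: ρ → (-6,10,11)
closes: descent 0, river 8
min |a| on river = 2

2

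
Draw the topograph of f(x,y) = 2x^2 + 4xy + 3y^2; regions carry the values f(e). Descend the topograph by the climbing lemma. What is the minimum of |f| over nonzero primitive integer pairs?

translate: b→0 (≡4 mod 4), so (2,4,3)→(2,0,1)
flip: (2,0,1)→(1,0,2)
reduced (well bottom): (1,0,2) with a≤c, −a<b≤a
well minimum = a = 1

1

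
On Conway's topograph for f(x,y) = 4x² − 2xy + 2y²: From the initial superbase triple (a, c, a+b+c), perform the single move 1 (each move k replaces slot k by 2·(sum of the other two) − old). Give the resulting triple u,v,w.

start (4,2,4) = (f(1,0),f(0,1),f(1,1))
replace slot 1: 2·(2+4) − 4 = 8 → (8,2,4)

8,2,4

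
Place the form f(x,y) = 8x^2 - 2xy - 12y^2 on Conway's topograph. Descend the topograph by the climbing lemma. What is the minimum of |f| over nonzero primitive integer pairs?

descent: ρ → (-12,2,8)
descent: ρ → (8,14,-6)  [lands on river]
river: ρ → (-6,10,12)
river: ρ → (12,14,-4)
river: ρ → (-4,18,4)
river: ρ → (4,14,-12)
river: ρ → (-12,10,6)
river: ρ → (6,14,-8)
river: ρ → (-8,18,2)
river: ρ → (2,18,-8)
river: ρ → (-8,14,6)
river: ρ → (6,10,-12)
river: ρ → (-12,14,4)
river: ρ → (4,18,-4)
river: ρ → (-4,14,12)
river: ρ → (12,10,-6)
river: ρ → (-6,14,8)
river: ρ → (8,18,-2)
river: ρ → (-2,18,8)
closes: descent 2, river 18
min |a| on river = 2

2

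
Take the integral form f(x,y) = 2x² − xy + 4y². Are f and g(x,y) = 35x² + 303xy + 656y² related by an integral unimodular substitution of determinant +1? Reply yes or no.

D₁ = -31, D₂ = -31
f: reduced (well bottom): (2,-1,4) with a≤c, −a<b≤a
g: translate: b→23 (≡303 mod 70), so (35,303,656)→(35,23,4)
g: flip: (35,23,4)→(4,-23,35)
g: translate: b→1 (≡-23 mod 8), so (4,-23,35)→(4,1,2)
g: flip: (4,1,2)→(2,-1,4)
g: reduced (well bottom): (2,-1,4) with a≤c, −a<b≤a
reduced forms (2, -1, 4) vs (2, -1, 4) ⇒ equivalent

yes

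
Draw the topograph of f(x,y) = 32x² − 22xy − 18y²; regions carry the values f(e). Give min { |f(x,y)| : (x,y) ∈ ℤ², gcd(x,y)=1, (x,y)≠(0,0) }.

descent: ρ → (-18,22,32)  [lands on river]
river: ρ → (32,42,-8)
river: ρ → (-8,38,42)
river: ρ → (42,46,-4)
river: ρ → (-4,50,18)
river: ρ → (18,22,-32)
river: ρ → (-32,42,8)
river: ρ → (8,38,-42)
river: ρ → (-42,46,4)
river: ρ → (4,50,-18)
closes: descent 1, river 10
min |a| on river = 4

4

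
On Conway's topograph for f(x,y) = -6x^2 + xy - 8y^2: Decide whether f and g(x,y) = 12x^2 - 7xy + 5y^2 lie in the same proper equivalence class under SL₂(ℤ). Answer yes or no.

D₁ = -191, D₂ = -191
f is negative-definite; reduce −f:
−f: reduced (well bottom): (6,-1,8) with a≤c, −a<b≤a
flip sign back: reduced form of f is (-6,1,-8)
g: flip: (12,-7,5)→(5,7,12)
g: translate: b→-3 (≡7 mod 10), so (5,7,12)→(5,-3,10)
g: reduced (well bottom): (5,-3,10) with a≤c, −a<b≤a
reduced forms (-6, 1, -8) vs (5, -3, 10) ⇒ inequivalent

no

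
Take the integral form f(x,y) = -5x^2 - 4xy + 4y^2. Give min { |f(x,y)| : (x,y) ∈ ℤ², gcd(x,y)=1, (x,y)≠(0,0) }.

descent: ρ → (4,4,-5)  [lands on river]
river: ρ → (-5,6,3)
river: ρ → (3,6,-5)
river: ρ → (-5,4,4)
closes: descent 1, river 4
min |a| on river = 3

3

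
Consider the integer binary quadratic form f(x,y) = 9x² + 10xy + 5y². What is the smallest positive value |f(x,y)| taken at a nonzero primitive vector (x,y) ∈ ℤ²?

translate: b→-8 (≡10 mod 18), so (9,10,5)→(9,-8,4)
flip: (9,-8,4)→(4,8,9)
translate: b→0 (≡8 mod 8), so (4,8,9)→(4,0,5)
reduced (well bottom): (4,0,5) with a≤c, −a<b≤a
well minimum = a = 4

4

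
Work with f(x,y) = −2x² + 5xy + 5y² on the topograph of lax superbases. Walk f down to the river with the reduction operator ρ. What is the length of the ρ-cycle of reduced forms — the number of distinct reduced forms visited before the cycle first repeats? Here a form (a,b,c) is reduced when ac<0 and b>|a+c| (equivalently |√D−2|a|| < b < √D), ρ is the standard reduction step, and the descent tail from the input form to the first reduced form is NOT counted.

D = 65, ⌊√D⌋ = 8
river: ρ → (5,5,-2)
river: ρ → (-2,7,2)
river: ρ → (2,5,-5)
river: ρ → (-5,5,2)
river: ρ → (2,7,-2)
river: ρ → (-2,5,5)
ρ-cycle length = 6 (tail of 0 descent steps not counted)

6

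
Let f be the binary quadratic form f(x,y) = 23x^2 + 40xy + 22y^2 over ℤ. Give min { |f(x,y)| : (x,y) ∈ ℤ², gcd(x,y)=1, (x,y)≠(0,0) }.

translate: b→-6 (≡40 mod 46), so (23,40,22)→(23,-6,5)
flip: (23,-6,5)→(5,6,23)
translate: b→-4 (≡6 mod 10), so (5,6,23)→(5,-4,22)
reduced (well bottom): (5,-4,22) with a≤c, −a<b≤a
well minimum = a = 5

5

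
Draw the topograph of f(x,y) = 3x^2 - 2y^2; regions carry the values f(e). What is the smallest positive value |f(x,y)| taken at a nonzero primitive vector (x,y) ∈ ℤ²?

descent: ρ → (-2,4,1)  [lands on river]
river: ρ → (1,4,-2)
closes: descent 1, river 2
min |a| on river = 1

1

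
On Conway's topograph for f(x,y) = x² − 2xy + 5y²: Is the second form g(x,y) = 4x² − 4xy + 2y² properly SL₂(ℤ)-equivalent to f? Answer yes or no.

D₁ = -16, D₂ = -16
f: translate: b→0 (≡-2 mod 2), so (1,-2,5)→(1,0,4)
f: reduced (well bottom): (1,0,4) with a≤c, −a<b≤a
g: translate: b→4 (≡-4 mod 8), so (4,-4,2)→(4,4,2)
g: flip: (4,4,2)→(2,-4,4)
g: translate: b→0 (≡-4 mod 4), so (2,-4,4)→(2,0,2)
g: reduced (well bottom): (2,0,2) with a≤c, −a<b≤a
reduced forms (1, 0, 4) vs (2, 0, 2) ⇒ inequivalent

no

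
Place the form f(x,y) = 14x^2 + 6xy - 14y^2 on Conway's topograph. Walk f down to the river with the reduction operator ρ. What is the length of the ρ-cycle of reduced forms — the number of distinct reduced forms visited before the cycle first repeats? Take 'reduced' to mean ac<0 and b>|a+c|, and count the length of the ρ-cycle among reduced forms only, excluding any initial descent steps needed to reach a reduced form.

D = 820, ⌊√D⌋ = 28
river: ρ → (-14,22,6)
river: ρ → (6,26,-6)
river: ρ → (-6,22,14)
river: ρ → (14,6,-14)
ρ-cycle length = 4 (tail of 0 descent steps not counted)

4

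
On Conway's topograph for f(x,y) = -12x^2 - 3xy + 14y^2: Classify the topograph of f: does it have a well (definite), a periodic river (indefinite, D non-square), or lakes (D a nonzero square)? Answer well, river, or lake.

D = b²−4ac = (-3)² − 4·(-12)·14 = 681
D > 0 non-square ⇒ indefinite ⇒ periodic river

river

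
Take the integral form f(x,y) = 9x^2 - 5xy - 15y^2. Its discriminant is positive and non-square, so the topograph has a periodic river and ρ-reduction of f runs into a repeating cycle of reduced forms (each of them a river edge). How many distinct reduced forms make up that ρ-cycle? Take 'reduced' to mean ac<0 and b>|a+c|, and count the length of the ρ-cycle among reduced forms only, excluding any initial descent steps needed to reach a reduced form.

D = 565, ⌊√D⌋ = 23
descent: ρ → (-15,5,9)
descent: ρ → (9,13,-11)  [lands on river]
river: ρ → (-11,9,11)
river: ρ → (11,13,-9)
river: ρ → (-9,23,1)
river: ρ → (1,23,-9)
river: ρ → (-9,13,11)
river: ρ → (11,9,-11)
river: ρ → (-11,13,9)
river: ρ → (9,23,-1)
river: ρ → (-1,23,9)
ρ-cycle length = 10 (tail of 2 descent steps not counted)

10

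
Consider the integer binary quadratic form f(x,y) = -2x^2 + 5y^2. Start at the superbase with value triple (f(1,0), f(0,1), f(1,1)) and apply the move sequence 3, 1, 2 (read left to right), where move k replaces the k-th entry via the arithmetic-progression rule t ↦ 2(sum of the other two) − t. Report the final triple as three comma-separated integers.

start (-2,5,3) = (f(1,0),f(0,1),f(1,1))
replace slot 3: 2·((-2)+5) − 3 = 3 → (-2,5,3)
replace slot 1: 2·(5+3) − (-2) = 18 → (18,5,3)
replace slot 2: 2·(18+3) − 5 = 37 → (18,37,3)

18,37,3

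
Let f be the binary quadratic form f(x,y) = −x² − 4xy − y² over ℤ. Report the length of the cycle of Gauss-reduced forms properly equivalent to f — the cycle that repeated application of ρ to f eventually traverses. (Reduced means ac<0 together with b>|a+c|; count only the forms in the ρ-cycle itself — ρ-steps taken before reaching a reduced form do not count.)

D = 12, ⌊√D⌋ = 3
descent: ρ → (-1,2,2)  [lands on river]
river: ρ → (2,2,-1)
ρ-cycle length = 2 (tail of 1 descent step not counted)

2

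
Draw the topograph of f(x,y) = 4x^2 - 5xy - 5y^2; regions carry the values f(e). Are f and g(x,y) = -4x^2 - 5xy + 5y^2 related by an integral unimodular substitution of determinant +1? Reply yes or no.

D₁ = 105, D₂ = 105
river cycle of f (length 6): (-5, 5, 4), (4, 3, -6), (-6, 9, 1), (1, 9, -6), (-6, 3, 4), (4, 5, -5)
river cycle of g (length 6): (5, 5, -4), (-4, 3, 6), (6, 9, -1), (-1, 9, 6), (6, 3, -4), (-4, 5, 5)
cycles differ ⇒ inequivalent

no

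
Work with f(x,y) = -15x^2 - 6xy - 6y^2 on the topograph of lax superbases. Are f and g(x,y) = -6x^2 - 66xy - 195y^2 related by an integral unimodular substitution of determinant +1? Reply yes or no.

D₁ = -324, D₂ = -324
f is negative-definite; reduce −f:
−f: flip: (15,6,6)→(6,-6,15)
−f: translate: b→6 (≡-6 mod 12), so (6,-6,15)→(6,6,15)
−f: reduced (well bottom): (6,6,15) with a≤c, −a<b≤a
flip sign back: reduced form of f is (-6,-6,-15)
g is negative-definite; reduce −g:
−g: translate: b→6 (≡66 mod 12), so (6,66,195)→(6,6,15)
−g: reduced (well bottom): (6,6,15) with a≤c, −a<b≤a
flip sign back: reduced form of g is (-6,-6,-15)
reduced forms (-6, -6, -15) vs (-6, -6, -15) ⇒ equivalent

yes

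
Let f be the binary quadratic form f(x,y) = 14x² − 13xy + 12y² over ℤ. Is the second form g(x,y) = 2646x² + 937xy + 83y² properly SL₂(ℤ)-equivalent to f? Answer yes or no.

D₁ = -503, D₂ = -503
f: flip: (14,-13,12)→(12,13,14)
f: translate: b→-11 (≡13 mod 24), so (12,13,14)→(12,-11,13)
f: reduced (well bottom): (12,-11,13) with a≤c, −a<b≤a
g: flip: (2646,937,83)→(83,-937,2646)
g: translate: b→59 (≡-937 mod 166), so (83,-937,2646)→(83,59,12)
g: flip: (83,59,12)→(12,-59,83)
g: translate: b→-11 (≡-59 mod 24), so (12,-59,83)→(12,-11,13)
g: reduced (well bottom): (12,-11,13) with a≤c, −a<b≤a
reduced forms (12, -11, 13) vs (12, -11, 13) ⇒ equivalent

yes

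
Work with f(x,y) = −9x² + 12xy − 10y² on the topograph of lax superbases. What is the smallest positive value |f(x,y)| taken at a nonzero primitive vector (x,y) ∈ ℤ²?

translate: b→6 (≡-12 mod 18), so (9,-12,10)→(9,6,7)
flip: (9,6,7)→(7,-6,9)
reduced (well bottom): (7,-6,9) with a≤c, −a<b≤a
well minimum |f| = |-7| = 7 (negative-definite)

7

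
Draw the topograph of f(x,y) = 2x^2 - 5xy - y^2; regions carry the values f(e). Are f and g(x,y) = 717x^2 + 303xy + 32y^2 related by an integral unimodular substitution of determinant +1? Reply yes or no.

D₁ = 33, D₂ = 33
river cycle of f (length 4): (-1, 5, 2), (2, 3, -3), (-3, 3, 2), (2, 5, -1)
river cycle of g (length 4): (2, 3, -3), (-3, 3, 2), (2, 5, -1), (-1, 5, 2)
cycles coincide ⇒ equivalent

yes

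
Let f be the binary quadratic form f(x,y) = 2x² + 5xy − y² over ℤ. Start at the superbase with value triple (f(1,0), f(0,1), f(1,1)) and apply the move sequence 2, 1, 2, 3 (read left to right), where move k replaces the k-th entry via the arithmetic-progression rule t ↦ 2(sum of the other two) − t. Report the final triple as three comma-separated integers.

start (2,-1,6) = (f(1,0),f(0,1),f(1,1))
replace slot 2: 2·(2+6) − (-1) = 17 → (2,17,6)
replace slot 1: 2·(17+6) − 2 = 44 → (44,17,6)
replace slot 2: 2·(44+6) − 17 = 83 → (44,83,6)
replace slot 3: 2·(44+83) − 6 = 248 → (44,83,248)

44,83,248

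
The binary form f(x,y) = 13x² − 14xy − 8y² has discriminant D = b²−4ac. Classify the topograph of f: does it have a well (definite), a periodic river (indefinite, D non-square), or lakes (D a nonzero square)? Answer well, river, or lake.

D = b²−4ac = (-14)² − 4·13·(-8) = 612
D > 0 non-square ⇒ indefinite ⇒ periodic river

river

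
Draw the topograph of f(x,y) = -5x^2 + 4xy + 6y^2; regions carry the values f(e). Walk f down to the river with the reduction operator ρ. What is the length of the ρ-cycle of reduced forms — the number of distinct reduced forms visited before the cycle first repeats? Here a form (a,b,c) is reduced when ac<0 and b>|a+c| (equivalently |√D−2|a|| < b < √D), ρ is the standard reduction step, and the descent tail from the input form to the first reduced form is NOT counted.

D = 136, ⌊√D⌋ = 11
river: ρ → (6,8,-3)
river: ρ → (-3,10,3)
river: ρ → (3,8,-6)
river: ρ → (-6,4,5)
river: ρ → (5,6,-5)
river: ρ → (-5,4,6)
ρ-cycle length = 6 (tail of 0 descent steps not counted)

6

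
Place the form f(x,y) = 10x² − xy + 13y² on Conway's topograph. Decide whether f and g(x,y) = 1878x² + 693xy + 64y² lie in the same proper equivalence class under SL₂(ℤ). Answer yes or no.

D₁ = -519, D₂ = -519
f: reduced (well bottom): (10,-1,13) with a≤c, −a<b≤a
g: flip: (1878,693,64)→(64,-693,1878)
g: translate: b→-53 (≡-693 mod 128), so (64,-693,1878)→(64,-53,13)
g: flip: (64,-53,13)→(13,53,64)
g: translate: b→1 (≡53 mod 26), so (13,53,64)→(13,1,10)
g: flip: (13,1,10)→(10,-1,13)
g: reduced (well bottom): (10,-1,13) with a≤c, −a<b≤a
reduced forms (10, -1, 13) vs (10, -1, 13) ⇒ equivalent

yes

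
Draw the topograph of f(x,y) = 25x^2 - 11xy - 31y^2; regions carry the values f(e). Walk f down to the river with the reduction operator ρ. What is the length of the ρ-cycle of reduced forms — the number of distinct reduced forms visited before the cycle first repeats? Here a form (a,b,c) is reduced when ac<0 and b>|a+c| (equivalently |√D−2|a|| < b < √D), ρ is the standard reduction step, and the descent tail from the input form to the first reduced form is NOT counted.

D = 3221, ⌊√D⌋ = 56
descent: ρ → (-31,11,25)  [lands on river]
river: ρ → (25,39,-17)
river: ρ → (-17,29,35)
river: ρ → (35,41,-11)
river: ρ → (-11,47,23)
river: ρ → (23,45,-13)
river: ρ → (-13,33,41)
river: ρ → (41,49,-5)
river: ρ → (-5,51,31)
river: ρ → (31,11,-25)
river: ρ → (-25,39,17)
river: ρ → (17,29,-35)
river: ρ → (-35,41,11)
river: ρ → (11,47,-23)
river: ρ → (-23,45,13)
river: ρ → (13,33,-41)
river: ρ → (-41,49,5)
river: ρ → (5,51,-31)
ρ-cycle length = 18 (tail of 1 descent step not counted)

18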